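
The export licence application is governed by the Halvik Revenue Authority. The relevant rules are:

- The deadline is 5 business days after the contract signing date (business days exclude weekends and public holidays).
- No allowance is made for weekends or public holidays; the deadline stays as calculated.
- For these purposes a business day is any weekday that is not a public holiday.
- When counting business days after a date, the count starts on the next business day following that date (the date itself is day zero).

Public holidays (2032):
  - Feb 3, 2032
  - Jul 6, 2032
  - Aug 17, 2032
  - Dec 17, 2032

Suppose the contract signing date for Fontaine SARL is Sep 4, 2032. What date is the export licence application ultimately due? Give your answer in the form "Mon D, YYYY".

Starting the day after Sep 4, 2032 and counting 5 business days lands on Sep 10, 2032.
No adjustment is made for weekends or holidays, so Sep 10, 2032 stands.
So the filing is due Sep 10, 2032.

Sep 10, 2032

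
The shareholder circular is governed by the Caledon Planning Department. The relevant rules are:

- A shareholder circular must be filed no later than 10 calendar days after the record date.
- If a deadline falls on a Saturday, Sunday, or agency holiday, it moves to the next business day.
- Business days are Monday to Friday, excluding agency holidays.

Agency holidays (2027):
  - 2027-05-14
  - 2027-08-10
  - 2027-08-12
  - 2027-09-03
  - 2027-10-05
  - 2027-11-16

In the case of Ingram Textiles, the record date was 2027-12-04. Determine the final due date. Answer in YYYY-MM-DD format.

Adding 10 calendar days to 2027-12-04 gives 2027-12-14.
2027-12-14 (Tuesday) is already a business day.
The final due date is 2027-12-14.

2027-12-14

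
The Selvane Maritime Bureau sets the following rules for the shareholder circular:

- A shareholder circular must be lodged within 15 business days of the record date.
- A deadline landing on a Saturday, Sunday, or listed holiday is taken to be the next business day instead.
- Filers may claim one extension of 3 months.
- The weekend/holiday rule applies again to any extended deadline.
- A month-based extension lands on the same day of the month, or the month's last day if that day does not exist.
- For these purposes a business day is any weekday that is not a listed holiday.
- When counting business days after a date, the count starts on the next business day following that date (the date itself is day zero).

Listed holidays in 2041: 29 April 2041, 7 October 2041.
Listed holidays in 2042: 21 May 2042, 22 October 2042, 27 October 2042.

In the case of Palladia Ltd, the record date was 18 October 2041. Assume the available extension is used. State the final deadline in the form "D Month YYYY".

10 February 2042

15 business days after 18 October 2041, excluding weekends and holidays, is 8 November 2041.
8 November 2041 (Friday) is already a business day.
Applying the 3 months extension: 3 months after 8 November 2041 is 8 February 2042.
8 February 2042 is a Saturday; the next business day is 10 February 2042 (Monday).
The final due date is 10 February 2042.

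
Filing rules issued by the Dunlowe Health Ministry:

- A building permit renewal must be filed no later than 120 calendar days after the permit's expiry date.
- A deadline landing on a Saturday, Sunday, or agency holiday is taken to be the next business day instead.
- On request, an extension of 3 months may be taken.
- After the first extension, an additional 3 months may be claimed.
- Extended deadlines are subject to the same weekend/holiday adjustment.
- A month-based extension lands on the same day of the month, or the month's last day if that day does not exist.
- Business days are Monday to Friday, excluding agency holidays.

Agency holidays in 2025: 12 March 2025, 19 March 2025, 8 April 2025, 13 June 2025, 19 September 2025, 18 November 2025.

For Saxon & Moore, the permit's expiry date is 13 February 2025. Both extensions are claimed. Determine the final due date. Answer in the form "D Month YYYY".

16 December 2025

120 calendar days after 13 February 2025 is 13 June 2025.
Because 13 June 2025 is a listed holiday, the deadline becomes 16 June 2025 (Monday).
Applying the 3 months extension: 3 months after 16 June 2025 is 16 September 2025.
Since 16 September 2025 is a Tuesday and not a holiday, the date is unchanged.
Applying the 3 months extension: 3 months after 16 September 2025 is 16 December 2025.
16 December 2025 falls on a Tuesday, which is a business day, so no adjustment is needed.
So the filing is due 16 December 2025.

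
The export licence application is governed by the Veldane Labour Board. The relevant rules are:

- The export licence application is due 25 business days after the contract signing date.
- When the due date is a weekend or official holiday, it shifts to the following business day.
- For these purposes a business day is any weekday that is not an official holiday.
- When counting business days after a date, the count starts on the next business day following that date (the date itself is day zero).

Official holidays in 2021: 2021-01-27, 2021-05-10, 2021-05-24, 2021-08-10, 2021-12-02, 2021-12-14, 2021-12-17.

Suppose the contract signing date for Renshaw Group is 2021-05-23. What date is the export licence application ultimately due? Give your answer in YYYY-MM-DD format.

2021-06-28

Starting the day after 2021-05-23 and counting 25 business days lands on 2021-06-28.
2021-06-28 falls on a Monday, which is a business day, so no adjustment is needed.
So the filing is due 2021-06-28.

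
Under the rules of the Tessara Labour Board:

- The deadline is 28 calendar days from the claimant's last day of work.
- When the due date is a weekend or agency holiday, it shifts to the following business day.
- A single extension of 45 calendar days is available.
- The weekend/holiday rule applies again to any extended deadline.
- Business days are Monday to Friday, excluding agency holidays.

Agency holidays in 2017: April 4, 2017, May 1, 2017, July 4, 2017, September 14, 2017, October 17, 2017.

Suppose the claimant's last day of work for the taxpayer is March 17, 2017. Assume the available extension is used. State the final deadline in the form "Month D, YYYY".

May 29, 2017

From March 17, 2017, 28 calendar days later is April 14, 2017.
April 14, 2017 (Friday) is already a business day.
Applying the 45-calendar-day extension: April 14, 2017 + 45 days = May 29, 2017.
May 29, 2017 (Monday) is already a business day.
Deadline: May 29, 2017.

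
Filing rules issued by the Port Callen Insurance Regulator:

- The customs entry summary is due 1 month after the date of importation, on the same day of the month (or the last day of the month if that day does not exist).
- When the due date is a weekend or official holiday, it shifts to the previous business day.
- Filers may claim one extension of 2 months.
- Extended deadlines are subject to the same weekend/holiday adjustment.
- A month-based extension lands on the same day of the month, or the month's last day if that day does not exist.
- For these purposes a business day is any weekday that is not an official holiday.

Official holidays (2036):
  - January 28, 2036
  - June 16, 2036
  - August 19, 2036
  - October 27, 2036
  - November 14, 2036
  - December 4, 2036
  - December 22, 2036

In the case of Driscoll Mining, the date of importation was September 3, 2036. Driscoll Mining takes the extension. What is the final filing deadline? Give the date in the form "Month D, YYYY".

December 3, 2036

1 month after September 3, 2036, on the same day of the month, is October 3, 2036.
October 3, 2036 is a Friday and not a listed holiday, so it stands.
Applying the 2 months extension: 2 months after October 3, 2036 is December 3, 2036.
December 3, 2036 (Wednesday) is already a business day.
Final deadline: December 3, 2036.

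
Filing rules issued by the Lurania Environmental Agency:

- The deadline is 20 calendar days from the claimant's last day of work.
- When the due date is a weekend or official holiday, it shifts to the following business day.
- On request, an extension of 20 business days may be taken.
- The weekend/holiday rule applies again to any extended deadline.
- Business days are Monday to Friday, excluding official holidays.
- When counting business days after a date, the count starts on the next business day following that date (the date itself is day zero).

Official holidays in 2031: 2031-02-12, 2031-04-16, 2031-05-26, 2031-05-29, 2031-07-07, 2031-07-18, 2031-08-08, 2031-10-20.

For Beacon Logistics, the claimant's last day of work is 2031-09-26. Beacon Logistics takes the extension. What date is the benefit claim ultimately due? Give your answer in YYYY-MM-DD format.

Trigger date 2031-09-26 + 20 calendar days = 2031-10-16.
Since 2031-10-16 is a Thursday and not a holiday, the date is unchanged.
Counting 20 further business days from 2031-10-16 reaches 2031-11-14.
2031-11-14 is a Friday and not a listed holiday, so it stands.
Deadline: 2031-11-14.

2031-11-14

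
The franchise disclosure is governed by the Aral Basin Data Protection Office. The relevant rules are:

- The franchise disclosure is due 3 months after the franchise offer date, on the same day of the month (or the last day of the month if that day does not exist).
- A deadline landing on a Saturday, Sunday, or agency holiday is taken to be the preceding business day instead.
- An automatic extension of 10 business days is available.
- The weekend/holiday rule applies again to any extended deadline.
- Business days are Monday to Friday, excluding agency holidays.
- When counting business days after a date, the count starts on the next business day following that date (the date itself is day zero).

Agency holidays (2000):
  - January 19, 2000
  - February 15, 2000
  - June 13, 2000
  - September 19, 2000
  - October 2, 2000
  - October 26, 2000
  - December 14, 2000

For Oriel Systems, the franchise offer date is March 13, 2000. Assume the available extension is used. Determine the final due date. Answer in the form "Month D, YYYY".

June 27, 2000

3 months after March 13, 2000, on the same day of the month, is June 13, 2000.
June 13, 2000 is a listed holiday, so it moves to the preceding business day, June 12, 2000 (Monday).
Applying the 10-business-day extension: 10 business days after June 12, 2000 is June 27, 2000.
June 27, 2000 falls on a Tuesday, which is a business day, so no adjustment is needed.
Final deadline: June 27, 2000.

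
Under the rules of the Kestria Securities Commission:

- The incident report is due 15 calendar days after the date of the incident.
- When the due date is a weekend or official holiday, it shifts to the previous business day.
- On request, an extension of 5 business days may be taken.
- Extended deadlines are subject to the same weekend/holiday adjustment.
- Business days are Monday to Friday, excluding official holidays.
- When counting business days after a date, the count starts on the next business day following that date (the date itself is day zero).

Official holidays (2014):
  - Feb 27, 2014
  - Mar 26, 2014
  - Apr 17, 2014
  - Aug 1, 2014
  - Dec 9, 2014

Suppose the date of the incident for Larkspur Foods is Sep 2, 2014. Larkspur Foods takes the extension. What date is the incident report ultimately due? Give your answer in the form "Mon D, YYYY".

Sep 24, 2014

Trigger date Sep 2, 2014 + 15 calendar days = Sep 17, 2014.
Sep 17, 2014 falls on a Wednesday, which is a business day, so no adjustment is needed.
The 5-business-day extension runs from Sep 17, 2014 to Sep 24, 2014.
Sep 24, 2014 is a Wednesday and not a listed holiday, so it stands.
Deadline: Sep 24, 2014.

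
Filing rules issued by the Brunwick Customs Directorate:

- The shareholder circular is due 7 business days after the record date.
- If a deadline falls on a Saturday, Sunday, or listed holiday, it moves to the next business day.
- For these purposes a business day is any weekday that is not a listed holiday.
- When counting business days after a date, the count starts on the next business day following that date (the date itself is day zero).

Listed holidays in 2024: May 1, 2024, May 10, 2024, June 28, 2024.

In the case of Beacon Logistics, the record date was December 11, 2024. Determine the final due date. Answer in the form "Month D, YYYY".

December 20, 2024

7 business days after December 11, 2024, excluding weekends and holidays, is December 20, 2024.
December 20, 2024 (Friday) is already a business day.
Final deadline: December 20, 2024.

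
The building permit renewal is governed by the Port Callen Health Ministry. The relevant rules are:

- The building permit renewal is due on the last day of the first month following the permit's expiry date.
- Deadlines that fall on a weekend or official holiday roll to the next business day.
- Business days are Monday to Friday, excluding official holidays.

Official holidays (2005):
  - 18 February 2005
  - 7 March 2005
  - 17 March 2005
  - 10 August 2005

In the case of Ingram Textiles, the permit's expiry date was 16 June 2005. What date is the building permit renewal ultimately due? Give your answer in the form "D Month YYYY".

1 month after 16 June 2005 is July 2005; that month ends on 31 July 2005.
Because 31 July 2005 is a Sunday, the deadline becomes 1 August 2005 (Monday).
So the filing is due 1 August 2005.

1 August 2005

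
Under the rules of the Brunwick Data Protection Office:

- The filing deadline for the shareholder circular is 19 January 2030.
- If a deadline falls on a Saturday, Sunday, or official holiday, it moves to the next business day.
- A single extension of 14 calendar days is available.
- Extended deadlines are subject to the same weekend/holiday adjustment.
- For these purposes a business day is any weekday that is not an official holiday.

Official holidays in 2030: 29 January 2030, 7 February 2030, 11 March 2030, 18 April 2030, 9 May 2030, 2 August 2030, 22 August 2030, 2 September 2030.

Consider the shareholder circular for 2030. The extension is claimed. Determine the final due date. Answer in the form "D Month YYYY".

The statutory due date is 19 January 2030.
19 January 2030 falls on a Saturday. Rolling to the next business day gives 21 January 2030, a Monday.
With the 14-day extension, 21 January 2030 becomes 4 February 2030.
4 February 2030 is a Monday and not a listed holiday, so it stands.
Deadline: 4 February 2030.

4 February 2030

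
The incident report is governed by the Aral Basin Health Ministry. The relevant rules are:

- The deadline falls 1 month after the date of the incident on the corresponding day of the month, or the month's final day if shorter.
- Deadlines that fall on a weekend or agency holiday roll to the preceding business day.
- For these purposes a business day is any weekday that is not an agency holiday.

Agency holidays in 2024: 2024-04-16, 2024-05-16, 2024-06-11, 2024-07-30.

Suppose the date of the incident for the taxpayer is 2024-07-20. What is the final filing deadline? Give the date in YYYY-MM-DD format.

1 month from 2024-07-20 is 2024-08-20.
2024-08-20 falls on a Tuesday, which is a business day, so no adjustment is needed.
Final deadline: 2024-08-20.

2024-08-20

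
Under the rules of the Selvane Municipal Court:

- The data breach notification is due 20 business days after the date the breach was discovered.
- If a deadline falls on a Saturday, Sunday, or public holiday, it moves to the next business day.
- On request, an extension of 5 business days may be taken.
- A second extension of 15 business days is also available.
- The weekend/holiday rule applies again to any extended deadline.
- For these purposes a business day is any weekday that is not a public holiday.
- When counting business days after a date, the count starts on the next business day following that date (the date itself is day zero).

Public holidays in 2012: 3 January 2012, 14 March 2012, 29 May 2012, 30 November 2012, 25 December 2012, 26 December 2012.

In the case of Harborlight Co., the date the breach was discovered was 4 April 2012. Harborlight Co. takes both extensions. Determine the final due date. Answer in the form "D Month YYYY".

31 May 2012

Counting 20 business days after 4 April 2012 (skipping weekends and listed holidays) reaches 2 May 2012.
2 May 2012 is a Wednesday and not a listed holiday, so it stands.
The 5-business-day extension runs from 2 May 2012 to 9 May 2012.
9 May 2012 falls on a Wednesday, which is a business day, so no adjustment is needed.
Counting 15 further business days from 9 May 2012 reaches 31 May 2012.
31 May 2012 is a Thursday and not a listed holiday, so it stands.
Deadline: 31 May 2012.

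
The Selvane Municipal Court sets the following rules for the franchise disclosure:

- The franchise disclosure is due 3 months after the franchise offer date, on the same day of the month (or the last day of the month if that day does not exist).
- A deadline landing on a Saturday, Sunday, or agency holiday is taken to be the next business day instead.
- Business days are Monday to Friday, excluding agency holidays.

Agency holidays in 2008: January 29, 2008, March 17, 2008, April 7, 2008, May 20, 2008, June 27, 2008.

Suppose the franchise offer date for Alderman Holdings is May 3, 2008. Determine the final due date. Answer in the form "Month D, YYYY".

August 4, 2008

3 months from May 3, 2008 is August 3, 2008.
August 3, 2008 falls on a Sunday. Rolling to the next business day gives August 4, 2008, a Monday.
Final deadline: August 4, 2008.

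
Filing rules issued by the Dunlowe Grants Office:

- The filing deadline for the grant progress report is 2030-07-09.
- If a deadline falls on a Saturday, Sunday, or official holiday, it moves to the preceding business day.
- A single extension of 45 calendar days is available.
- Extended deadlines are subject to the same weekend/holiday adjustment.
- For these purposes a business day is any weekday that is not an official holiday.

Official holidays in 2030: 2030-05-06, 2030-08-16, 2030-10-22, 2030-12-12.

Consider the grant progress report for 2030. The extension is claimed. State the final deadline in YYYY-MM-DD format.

The stated deadline is 2030-07-09.
2030-07-09 falls on a Tuesday, which is a business day, so no adjustment is needed.
Add the 45 calendar-day extension to 2030-07-09: 2030-08-23.
2030-08-23 (Friday) is already a business day.
The final due date is 2030-08-23.

2030-08-23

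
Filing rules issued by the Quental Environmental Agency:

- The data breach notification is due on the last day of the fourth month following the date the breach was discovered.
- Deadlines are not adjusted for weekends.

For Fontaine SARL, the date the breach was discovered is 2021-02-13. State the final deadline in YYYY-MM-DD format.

2021-06-30

The fourth month after 2021-02-13 is June 2021, whose last day is 2021-06-30.
No adjustment is made for weekends or holidays, so 2021-06-30 stands.
Deadline: 2021-06-30.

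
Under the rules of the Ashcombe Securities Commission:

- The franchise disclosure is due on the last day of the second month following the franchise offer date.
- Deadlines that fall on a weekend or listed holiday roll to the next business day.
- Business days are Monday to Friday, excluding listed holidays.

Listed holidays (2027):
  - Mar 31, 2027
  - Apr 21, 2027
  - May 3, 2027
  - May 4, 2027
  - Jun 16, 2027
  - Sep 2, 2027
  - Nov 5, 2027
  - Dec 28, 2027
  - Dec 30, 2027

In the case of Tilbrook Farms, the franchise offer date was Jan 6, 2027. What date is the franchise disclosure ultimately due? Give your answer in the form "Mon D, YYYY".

Apr 1, 2027

The second month after Jan 6, 2027 is March 2027, whose last day is Mar 31, 2027.
Because Mar 31, 2027 is a listed holiday, the deadline becomes Apr 1, 2027 (Thursday).
The final due date is Apr 1, 2027.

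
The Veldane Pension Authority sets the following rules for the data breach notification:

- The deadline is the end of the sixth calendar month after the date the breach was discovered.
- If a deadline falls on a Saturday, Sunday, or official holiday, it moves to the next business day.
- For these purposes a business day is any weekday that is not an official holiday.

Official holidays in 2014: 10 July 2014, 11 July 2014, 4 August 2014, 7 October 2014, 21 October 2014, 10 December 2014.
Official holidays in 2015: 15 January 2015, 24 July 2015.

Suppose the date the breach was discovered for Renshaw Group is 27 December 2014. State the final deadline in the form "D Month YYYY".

The sixth month after 27 December 2014 is June 2015, whose last day is 30 June 2015.
30 June 2015 falls on a Tuesday, which is a business day, so no adjustment is needed.
So the filing is due 30 June 2015.

30 June 2015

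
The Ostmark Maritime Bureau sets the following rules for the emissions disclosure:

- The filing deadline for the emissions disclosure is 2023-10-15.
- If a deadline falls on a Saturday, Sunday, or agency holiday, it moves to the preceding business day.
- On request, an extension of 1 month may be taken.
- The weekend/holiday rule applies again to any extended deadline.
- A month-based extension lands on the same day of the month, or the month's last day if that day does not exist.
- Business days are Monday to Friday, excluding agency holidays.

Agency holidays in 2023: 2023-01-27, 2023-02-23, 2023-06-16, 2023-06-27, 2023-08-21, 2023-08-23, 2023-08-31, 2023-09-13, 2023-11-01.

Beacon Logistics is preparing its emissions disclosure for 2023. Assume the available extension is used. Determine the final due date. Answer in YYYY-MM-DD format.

2023-11-13

The statutory due date is 2023-10-15.
Because 2023-10-15 is a Sunday, the deadline becomes 2023-10-13 (Friday).
Applying the 1 month extension: 1 month after 2023-10-13 is 2023-11-13.
Since 2023-11-13 is a Monday and not a holiday, the date is unchanged.
The final due date is 2023-11-13.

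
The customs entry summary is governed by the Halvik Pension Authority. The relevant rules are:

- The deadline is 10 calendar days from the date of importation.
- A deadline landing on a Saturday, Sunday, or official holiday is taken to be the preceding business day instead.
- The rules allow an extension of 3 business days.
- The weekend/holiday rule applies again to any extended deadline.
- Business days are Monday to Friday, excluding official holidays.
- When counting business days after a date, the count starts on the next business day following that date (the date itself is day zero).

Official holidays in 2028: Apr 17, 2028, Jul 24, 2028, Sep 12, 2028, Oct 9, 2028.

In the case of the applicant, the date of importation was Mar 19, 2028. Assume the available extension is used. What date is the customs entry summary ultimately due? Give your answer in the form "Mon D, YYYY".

Apr 3, 2028

Trigger date Mar 19, 2028 + 10 calendar days = Mar 29, 2028.
Since Mar 29, 2028 is a Wednesday and not a holiday, the date is unchanged.
The 3-business-day extension runs from Mar 29, 2028 to Apr 3, 2028.
Apr 3, 2028 (Monday) is already a business day.
Deadline: Apr 3, 2028.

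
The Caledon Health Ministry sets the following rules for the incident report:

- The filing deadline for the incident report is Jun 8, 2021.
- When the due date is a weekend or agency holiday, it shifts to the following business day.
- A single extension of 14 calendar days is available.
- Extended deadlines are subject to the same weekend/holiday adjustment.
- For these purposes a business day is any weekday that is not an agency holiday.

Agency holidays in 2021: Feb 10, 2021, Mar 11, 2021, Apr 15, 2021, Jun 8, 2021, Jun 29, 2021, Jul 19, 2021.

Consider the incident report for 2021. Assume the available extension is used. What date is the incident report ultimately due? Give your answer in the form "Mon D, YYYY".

Jun 23, 2021

The stated deadline is Jun 8, 2021.
Jun 8, 2021 falls on a listed holiday. Rolling to the next business day gives Jun 9, 2021, a Wednesday.
Applying the 14-calendar-day extension: Jun 9, 2021 + 14 days = Jun 23, 2021.
Jun 23, 2021 falls on a Wednesday, which is a business day, so no adjustment is needed.
Deadline: Jun 23, 2021.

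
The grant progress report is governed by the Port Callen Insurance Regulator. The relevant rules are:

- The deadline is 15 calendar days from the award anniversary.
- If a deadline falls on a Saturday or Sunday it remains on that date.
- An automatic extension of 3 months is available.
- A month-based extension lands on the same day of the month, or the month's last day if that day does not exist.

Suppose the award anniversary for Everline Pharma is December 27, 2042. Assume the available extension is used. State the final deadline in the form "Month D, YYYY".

15 calendar days after December 27, 2042 is January 11, 2043.
No adjustment is made for weekends or holidays, so January 11, 2043 stands.
The 3 months extension carries January 11, 2043 to April 11, 2043.
April 11, 2043 falls on a Saturday. The rules make no weekend/holiday allowance, so it remains April 11, 2043.
Final deadline: April 11, 2043.

April 11, 2043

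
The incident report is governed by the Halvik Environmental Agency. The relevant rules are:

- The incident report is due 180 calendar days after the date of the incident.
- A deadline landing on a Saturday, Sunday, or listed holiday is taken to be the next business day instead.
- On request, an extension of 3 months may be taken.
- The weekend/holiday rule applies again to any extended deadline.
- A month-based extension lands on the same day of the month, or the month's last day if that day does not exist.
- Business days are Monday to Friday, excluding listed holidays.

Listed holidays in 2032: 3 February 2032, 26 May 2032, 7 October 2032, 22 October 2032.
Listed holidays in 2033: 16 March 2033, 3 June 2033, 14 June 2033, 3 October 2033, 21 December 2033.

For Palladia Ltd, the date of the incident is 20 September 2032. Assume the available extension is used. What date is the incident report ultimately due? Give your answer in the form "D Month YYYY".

21 June 2033

From 20 September 2032, 180 calendar days later is 19 March 2033.
19 March 2033 is a Saturday; the next business day is 21 March 2033 (Monday).
Add 3 months to 21 March 2033: 21 June 2033.
21 June 2033 falls on a Tuesday, which is a business day, so no adjustment is needed.
The final due date is 21 June 2033.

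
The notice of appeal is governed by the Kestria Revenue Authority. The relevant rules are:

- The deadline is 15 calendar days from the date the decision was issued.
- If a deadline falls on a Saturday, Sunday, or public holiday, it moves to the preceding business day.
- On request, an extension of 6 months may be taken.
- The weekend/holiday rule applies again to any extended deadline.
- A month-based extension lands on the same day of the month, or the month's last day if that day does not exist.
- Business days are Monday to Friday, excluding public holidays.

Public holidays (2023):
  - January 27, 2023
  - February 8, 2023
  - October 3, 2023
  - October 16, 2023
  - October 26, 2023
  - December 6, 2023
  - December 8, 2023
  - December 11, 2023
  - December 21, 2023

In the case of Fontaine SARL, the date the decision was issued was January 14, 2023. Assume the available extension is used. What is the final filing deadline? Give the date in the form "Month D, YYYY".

July 26, 2023

Adding 15 calendar days to January 14, 2023 gives January 29, 2023.
January 29, 2023 is a Sunday; the preceding business day is January 26, 2023 (Thursday).
Add 6 months to January 26, 2023: July 26, 2023.
July 26, 2023 falls on a Wednesday, which is a business day, so no adjustment is needed.
Deadline: July 26, 2023.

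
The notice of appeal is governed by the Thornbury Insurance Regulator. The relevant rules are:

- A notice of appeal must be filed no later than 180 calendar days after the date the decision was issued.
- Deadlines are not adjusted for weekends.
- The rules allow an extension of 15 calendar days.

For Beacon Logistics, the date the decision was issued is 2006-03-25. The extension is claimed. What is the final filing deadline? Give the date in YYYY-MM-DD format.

2006-10-06

Trigger date 2006-03-25 + 180 calendar days = 2006-09-21.
2006-09-21 falls on a Thursday. The rules make no weekend/holiday allowance, so it remains 2006-09-21.
Add the 15 calendar-day extension to 2006-09-21: 2006-10-06.
2006-10-06 is a Friday; no weekend or holiday adjustment applies.
The final due date is 2006-10-06.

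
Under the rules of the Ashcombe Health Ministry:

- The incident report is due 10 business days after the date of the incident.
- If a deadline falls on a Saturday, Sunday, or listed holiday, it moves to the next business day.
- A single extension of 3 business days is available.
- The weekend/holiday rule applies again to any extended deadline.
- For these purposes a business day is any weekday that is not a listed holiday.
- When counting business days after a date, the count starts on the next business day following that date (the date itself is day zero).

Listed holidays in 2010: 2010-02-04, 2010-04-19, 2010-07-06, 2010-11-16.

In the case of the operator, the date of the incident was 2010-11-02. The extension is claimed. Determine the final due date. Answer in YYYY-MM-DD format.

Starting the day after 2010-11-02 and counting 10 business days lands on 2010-11-17.
2010-11-17 (Wednesday) is already a business day.
Applying the 3-business-day extension: 3 business days after 2010-11-17 is 2010-11-22.
Since 2010-11-22 is a Monday and not a holiday, the date is unchanged.
The final due date is 2010-11-22.

2010-11-22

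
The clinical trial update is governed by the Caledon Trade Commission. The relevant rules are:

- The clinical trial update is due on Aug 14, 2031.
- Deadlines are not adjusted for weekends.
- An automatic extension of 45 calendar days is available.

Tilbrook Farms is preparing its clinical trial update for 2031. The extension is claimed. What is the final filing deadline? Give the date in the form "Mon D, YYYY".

The stated deadline is Aug 14, 2031.
No adjustment is made for weekends or holidays, so Aug 14, 2031 stands.
With the 45-day extension, Aug 14, 2031 becomes Sep 28, 2031.
Sep 28, 2031 falls on a Sunday. The rules make no weekend/holiday allowance, so it remains Sep 28, 2031.
Final deadline: Sep 28, 2031.

Sep 28, 2031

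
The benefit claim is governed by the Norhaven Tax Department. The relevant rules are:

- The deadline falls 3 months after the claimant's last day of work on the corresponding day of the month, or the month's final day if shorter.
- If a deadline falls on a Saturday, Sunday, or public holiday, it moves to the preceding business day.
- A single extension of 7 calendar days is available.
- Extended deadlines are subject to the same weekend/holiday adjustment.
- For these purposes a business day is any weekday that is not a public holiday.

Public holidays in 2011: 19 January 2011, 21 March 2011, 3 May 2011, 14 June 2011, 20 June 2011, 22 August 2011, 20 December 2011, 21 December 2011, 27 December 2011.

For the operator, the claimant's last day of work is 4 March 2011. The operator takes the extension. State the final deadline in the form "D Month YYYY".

3 months from 4 March 2011 is 4 June 2011.
4 June 2011 is a Saturday, so it moves to the preceding business day, 3 June 2011 (Friday).
Add the 7 calendar-day extension to 3 June 2011: 10 June 2011.
10 June 2011 falls on a Friday, which is a business day, so no adjustment is needed.
So the filing is due 10 June 2011.

10 June 2011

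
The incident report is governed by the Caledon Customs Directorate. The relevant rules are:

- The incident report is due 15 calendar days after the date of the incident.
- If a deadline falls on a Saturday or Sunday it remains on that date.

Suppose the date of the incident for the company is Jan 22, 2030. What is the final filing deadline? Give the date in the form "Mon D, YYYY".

Feb 6, 2030

15 calendar days after Jan 22, 2030 is Feb 6, 2030.
Feb 6, 2030 is a Wednesday; no weekend or holiday adjustment applies.
The final due date is Feb 6, 2030.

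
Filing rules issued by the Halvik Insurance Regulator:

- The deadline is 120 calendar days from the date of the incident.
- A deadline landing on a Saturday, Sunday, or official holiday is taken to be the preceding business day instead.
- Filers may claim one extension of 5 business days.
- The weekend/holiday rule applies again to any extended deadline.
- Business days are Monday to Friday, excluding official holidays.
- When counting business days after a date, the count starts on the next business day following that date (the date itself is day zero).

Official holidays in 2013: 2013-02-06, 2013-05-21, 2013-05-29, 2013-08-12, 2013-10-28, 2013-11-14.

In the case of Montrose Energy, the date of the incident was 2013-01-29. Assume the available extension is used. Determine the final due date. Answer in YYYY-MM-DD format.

120 calendar days after 2013-01-29 is 2013-05-29.
2013-05-29 is a listed holiday, so it moves to the preceding business day, 2013-05-28 (Tuesday).
The 5-business-day extension runs from 2013-05-28 to 2013-06-05.
2013-06-05 is a Wednesday and not a listed holiday, so it stands.
Final deadline: 2013-06-05.

2013-06-05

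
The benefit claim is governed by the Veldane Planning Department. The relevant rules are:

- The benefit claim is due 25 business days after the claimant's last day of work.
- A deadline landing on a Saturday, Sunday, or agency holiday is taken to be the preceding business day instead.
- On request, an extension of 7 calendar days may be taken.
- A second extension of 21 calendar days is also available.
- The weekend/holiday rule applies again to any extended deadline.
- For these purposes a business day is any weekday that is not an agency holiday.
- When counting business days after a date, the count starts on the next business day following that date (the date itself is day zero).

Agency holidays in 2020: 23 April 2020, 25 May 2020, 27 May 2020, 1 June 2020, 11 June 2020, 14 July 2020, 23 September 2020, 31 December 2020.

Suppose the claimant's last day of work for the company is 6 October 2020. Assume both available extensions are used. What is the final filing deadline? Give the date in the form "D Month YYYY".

8 December 2020

25 business days after 6 October 2020, excluding weekends and holidays, is 10 November 2020.
10 November 2020 falls on a Tuesday, which is a business day, so no adjustment is needed.
Add the 7 calendar-day extension to 10 November 2020: 17 November 2020.
17 November 2020 falls on a Tuesday, which is a business day, so no adjustment is needed.
Add the 21 calendar-day extension to 17 November 2020: 8 December 2020.
8 December 2020 is a Tuesday and not a listed holiday, so it stands.
Deadline: 8 December 2020.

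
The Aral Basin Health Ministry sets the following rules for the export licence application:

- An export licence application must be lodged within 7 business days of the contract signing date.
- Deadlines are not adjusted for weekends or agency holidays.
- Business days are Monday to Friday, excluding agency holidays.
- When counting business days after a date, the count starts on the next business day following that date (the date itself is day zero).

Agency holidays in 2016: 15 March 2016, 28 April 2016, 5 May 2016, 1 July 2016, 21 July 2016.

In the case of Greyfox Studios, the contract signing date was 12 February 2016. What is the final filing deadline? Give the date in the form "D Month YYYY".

Counting 7 business days after 12 February 2016 (skipping weekends and listed holidays) reaches 23 February 2016.
No adjustment is made for weekends or holidays, so 23 February 2016 stands.
Deadline: 23 February 2016.

23 February 2016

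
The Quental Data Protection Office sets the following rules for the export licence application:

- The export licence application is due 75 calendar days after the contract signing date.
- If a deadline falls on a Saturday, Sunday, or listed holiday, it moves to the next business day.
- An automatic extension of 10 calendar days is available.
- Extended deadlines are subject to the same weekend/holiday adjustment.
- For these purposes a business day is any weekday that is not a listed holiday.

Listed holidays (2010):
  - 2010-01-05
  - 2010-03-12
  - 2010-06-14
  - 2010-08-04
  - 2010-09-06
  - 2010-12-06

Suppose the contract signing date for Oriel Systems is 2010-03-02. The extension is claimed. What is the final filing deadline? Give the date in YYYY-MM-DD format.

2010-05-27

Adding 75 calendar days to 2010-03-02 gives 2010-05-16.
2010-05-16 is a Sunday; the next business day is 2010-05-17 (Monday).
Add the 10 calendar-day extension to 2010-05-17: 2010-05-27.
2010-05-27 (Thursday) is already a business day.
So the filing is due 2010-05-27.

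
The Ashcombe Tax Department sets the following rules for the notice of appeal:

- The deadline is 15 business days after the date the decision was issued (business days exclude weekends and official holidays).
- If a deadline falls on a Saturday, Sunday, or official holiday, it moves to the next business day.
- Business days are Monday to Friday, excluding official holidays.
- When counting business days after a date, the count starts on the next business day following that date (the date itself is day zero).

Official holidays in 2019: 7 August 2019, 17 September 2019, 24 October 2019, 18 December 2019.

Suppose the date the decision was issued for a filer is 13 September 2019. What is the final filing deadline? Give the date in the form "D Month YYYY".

15 business days after 13 September 2019, excluding weekends and holidays, is 7 October 2019.
7 October 2019 (Monday) is already a business day.
The final due date is 7 October 2019.

7 October 2019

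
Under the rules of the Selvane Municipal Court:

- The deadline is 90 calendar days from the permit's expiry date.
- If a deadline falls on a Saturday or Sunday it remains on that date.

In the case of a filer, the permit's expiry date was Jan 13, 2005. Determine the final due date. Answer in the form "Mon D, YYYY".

90 calendar days after Jan 13, 2005 is Apr 13, 2005.
Apr 13, 2005 falls on a Wednesday. The rules make no weekend/holiday allowance, so it remains Apr 13, 2005.
So the filing is due Apr 13, 2005.

Apr 13, 2005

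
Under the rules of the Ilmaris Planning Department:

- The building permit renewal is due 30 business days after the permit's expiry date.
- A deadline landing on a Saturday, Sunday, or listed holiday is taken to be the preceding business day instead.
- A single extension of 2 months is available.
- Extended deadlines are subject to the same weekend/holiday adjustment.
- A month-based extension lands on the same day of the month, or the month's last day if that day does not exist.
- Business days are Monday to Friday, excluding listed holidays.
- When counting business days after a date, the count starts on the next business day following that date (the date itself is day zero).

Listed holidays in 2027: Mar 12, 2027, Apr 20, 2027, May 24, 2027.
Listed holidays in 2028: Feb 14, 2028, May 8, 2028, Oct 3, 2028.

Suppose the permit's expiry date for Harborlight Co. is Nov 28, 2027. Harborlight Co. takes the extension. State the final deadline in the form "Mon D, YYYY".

Counting 30 business days after Nov 28, 2027 (skipping weekends and listed holidays) reaches Jan 7, 2028.
Jan 7, 2028 falls on a Friday, which is a business day, so no adjustment is needed.
Add 2 months to Jan 7, 2028: Mar 7, 2028.
Mar 7, 2028 (Tuesday) is already a business day.
Final deadline: Mar 7, 2028.

Mar 7, 2028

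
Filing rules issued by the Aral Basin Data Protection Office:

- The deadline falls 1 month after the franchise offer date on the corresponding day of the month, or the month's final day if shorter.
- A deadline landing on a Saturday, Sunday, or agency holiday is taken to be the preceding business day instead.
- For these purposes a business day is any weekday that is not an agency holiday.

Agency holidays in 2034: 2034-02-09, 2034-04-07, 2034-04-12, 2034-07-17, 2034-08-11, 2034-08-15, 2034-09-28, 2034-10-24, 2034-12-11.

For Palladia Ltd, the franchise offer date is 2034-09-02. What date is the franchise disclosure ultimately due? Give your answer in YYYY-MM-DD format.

1 month after 2034-09-02, on the same day of the month, is 2034-10-02.
2034-10-02 (Monday) is already a business day.
Deadline: 2034-10-02.

2034-10-02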